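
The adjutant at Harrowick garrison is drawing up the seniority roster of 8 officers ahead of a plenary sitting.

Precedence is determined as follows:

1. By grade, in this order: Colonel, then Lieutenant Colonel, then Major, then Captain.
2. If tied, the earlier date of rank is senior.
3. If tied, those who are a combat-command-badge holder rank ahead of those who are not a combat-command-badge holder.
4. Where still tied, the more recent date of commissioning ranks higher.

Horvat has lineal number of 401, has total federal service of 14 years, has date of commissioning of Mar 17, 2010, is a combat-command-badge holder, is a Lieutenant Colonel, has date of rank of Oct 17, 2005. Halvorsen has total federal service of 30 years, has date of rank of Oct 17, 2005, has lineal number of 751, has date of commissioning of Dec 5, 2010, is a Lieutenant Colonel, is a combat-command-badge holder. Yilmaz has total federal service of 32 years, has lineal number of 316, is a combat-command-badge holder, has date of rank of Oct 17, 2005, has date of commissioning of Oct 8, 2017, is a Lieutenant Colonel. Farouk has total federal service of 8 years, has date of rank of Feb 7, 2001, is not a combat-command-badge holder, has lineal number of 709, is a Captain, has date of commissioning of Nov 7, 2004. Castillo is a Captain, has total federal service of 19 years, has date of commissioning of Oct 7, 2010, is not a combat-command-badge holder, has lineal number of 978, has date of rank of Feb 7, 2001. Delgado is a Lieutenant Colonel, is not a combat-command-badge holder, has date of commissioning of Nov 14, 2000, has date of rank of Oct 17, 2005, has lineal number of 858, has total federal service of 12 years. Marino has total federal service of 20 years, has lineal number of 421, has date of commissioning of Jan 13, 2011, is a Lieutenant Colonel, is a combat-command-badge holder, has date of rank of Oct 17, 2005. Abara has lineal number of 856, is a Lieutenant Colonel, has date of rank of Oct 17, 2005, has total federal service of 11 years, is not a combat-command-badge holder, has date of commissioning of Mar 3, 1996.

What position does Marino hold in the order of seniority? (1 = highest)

By grade: Yilmaz, Marino, Halvorsen, Horvat, Delgado and Abara (Lieutenant Colonel); then Castillo and Farouk (Captain).
Yilmaz, Marino, Halvorsen, Horvat, Delgado and Abara all have date of rank Oct 17, 2005, so the next rule applies.
Among Yilmaz, Marino, Halvorsen, Horvat, Delgado and Abara, a combat-command-badge holder before not a combat-command-badge holder: Yilmaz, Marino, Halvorsen and Horvat (a combat-command-badge holder) before Delgado and Abara (not a combat-command-badge holder).
Among Yilmaz, Marino, Halvorsen and Horvat, by date of commissioning (later first): Yilmaz (Oct 8, 2017) before Marino (Jan 13, 2011) before Halvorsen (Dec 5, 2010) before Horvat (Mar 17, 2010).
Among Delgado and Abara, by date of commissioning (later first): Delgado (Nov 14, 2000) before Abara (Mar 3, 1996).
Castillo and Farouk both have date of rank Feb 7, 2001, so the next rule applies.
Castillo and Farouk are each not a combat-command-badge holder, so the next rule applies.
Among Castillo and Farouk, by date of commissioning (later first): Castillo (Oct 7, 2010) before Farouk (Nov 7, 2004).
Order: Yilmaz, Marino, Halvorsen, Horvat, Delgado, Abara, Castillo, Farouk. So position 2.

2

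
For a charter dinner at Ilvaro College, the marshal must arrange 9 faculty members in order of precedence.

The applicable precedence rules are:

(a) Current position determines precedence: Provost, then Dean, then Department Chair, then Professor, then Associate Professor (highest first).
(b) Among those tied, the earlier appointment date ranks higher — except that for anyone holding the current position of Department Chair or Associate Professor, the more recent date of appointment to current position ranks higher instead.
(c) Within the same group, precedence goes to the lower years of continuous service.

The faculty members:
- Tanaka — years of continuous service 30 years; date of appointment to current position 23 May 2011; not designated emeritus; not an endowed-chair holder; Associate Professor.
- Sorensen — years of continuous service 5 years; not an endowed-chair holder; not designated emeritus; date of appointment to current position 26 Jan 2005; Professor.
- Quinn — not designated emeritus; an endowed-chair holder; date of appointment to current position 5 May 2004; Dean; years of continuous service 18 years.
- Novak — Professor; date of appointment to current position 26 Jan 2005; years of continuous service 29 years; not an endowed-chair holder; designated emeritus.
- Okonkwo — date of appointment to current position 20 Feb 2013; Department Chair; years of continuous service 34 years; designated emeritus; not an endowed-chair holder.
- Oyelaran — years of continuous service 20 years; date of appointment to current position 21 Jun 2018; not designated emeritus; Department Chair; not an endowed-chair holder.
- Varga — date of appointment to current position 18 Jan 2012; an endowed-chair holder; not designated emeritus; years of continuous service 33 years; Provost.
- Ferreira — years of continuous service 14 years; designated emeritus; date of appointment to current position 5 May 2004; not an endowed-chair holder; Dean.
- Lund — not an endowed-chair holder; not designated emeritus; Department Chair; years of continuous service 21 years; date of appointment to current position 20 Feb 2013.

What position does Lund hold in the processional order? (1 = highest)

By current position: Varga (Provost); then Ferreira and Quinn (Dean); then Oyelaran, Lund and Okonkwo (Department Chair); then Sorensen and Novak (Professor); then Tanaka (Associate Professor).
Ferreira and Quinn both have date of appointment to current position 5 May 2004, so the next rule applies.
Among Ferreira and Quinn, by years of continuous service (lower first): Ferreira (14 years) before Quinn (18 years).
Among Oyelaran, Lund and Okonkwo, by date of appointment to current position (later first) (reversed rule for this group): Oyelaran (21 Jun 2018) before Lund and Okonkwo (20 Feb 2013).
Among Lund and Okonkwo, by years of continuous service (lower first): Lund (21 years) before Okonkwo (34 years).
Sorensen and Novak both have date of appointment to current position 26 Jan 2005, so the next rule applies.
Among Sorensen and Novak, by years of continuous service (lower first): Sorensen (5 years) before Novak (29 years).
Order: Varga, Ferreira, Quinn, Oyelaran, Lund, Okonkwo, Sorensen, Novak, Tanaka. So position 5.

5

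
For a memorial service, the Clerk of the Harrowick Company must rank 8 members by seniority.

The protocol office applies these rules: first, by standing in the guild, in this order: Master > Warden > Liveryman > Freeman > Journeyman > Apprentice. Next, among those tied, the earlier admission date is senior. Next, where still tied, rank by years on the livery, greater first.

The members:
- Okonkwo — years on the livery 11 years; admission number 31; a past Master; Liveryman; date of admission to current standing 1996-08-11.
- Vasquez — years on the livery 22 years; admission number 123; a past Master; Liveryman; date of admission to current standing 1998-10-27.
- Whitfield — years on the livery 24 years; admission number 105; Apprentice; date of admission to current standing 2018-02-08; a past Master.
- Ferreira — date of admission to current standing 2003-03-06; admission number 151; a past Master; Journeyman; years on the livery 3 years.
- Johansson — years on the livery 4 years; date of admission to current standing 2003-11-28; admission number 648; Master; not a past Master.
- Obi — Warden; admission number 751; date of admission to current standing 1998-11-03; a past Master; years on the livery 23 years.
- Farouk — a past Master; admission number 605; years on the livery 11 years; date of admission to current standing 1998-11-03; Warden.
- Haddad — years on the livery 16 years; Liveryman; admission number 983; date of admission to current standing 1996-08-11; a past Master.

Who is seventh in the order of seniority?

By standing in the guild: Johansson (Master); then Obi and Farouk (Warden); then Haddad, Okonkwo and Vasquez (Liveryman); then Ferreira (Journeyman); then Whitfield (Apprentice).
Obi and Farouk both have date of admission to current standing 1998-11-03, so the next rule applies.
Among Obi and Farouk, by years on the livery (higher first): Obi (23 years) before Farouk (11 years).
Among Haddad, Okonkwo and Vasquez, by date of admission to current standing (earlier first): Haddad and Okonkwo (1996-08-11) before Vasquez (1998-10-27).
Among Haddad and Okonkwo, by years on the livery (higher first): Haddad (16 years) before Okonkwo (11 years).
Order: Johansson, Obi, Farouk, Haddad, Okonkwo, Vasquez, Ferreira, Whitfield.

Ferreira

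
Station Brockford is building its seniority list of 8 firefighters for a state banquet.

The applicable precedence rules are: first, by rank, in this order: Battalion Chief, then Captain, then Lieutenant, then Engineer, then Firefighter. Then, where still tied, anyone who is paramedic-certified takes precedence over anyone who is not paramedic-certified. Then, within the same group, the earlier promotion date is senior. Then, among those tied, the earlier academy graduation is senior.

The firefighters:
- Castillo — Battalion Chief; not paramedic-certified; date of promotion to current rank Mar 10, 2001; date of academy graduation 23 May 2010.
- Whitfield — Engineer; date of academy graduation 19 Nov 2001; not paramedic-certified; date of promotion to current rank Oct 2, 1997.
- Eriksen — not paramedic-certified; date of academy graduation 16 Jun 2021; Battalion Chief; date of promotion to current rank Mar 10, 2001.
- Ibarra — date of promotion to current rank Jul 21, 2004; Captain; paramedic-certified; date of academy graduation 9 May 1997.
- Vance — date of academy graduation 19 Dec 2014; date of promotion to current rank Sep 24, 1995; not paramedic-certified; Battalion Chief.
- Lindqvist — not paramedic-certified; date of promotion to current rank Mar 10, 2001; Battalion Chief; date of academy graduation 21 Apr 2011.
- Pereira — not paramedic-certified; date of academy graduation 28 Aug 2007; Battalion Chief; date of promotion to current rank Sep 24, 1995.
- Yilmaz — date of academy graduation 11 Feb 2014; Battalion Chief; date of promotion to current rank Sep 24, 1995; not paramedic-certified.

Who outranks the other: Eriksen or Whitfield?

By rank: Pereira, Yilmaz, Vance, Castillo, Lindqvist and Eriksen (Battalion Chief); then Ibarra (Captain); then Whitfield (Engineer).
Pereira, Yilmaz, Vance, Castillo, Lindqvist and Eriksen are each not paramedic-certified, so the next rule applies.
Among Pereira, Yilmaz, Vance, Castillo, Lindqvist and Eriksen, by date of promotion to current rank (earlier first): Pereira, Yilmaz and Vance (Sep 24, 1995) before Castillo, Lindqvist and Eriksen (Mar 10, 2001).
Among Pereira, Yilmaz and Vance, by date of academy graduation (earlier first): Pereira (28 Aug 2007) before Yilmaz (11 Feb 2014) before Vance (19 Dec 2014).
Among Castillo, Lindqvist and Eriksen, by date of academy graduation (earlier first): Castillo (23 May 2010) before Lindqvist (21 Apr 2011) before Eriksen (16 Jun 2021).
So Eriksen takes precedence.

Eriksen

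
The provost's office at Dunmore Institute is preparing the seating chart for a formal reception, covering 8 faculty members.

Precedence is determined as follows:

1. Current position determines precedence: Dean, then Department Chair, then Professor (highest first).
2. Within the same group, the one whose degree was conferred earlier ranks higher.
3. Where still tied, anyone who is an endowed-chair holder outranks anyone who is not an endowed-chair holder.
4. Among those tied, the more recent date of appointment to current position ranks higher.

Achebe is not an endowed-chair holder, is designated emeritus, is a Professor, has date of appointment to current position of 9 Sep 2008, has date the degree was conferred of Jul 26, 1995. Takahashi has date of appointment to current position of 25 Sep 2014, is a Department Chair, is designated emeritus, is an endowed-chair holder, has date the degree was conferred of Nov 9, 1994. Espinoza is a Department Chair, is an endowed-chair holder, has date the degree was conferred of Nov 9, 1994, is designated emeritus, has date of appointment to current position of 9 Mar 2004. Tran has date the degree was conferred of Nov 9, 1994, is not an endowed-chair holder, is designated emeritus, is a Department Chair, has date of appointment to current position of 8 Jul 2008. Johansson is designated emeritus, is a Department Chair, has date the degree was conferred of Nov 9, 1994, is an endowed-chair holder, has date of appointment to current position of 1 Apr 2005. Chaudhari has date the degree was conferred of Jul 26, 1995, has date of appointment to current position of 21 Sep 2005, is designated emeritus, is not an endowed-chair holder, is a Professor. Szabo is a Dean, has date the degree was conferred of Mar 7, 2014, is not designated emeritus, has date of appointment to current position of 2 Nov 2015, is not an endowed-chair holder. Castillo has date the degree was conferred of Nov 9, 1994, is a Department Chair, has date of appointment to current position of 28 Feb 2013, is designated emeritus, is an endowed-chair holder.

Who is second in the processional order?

Takahashi

By current position: Szabo (Dean); then Takahashi, Castillo, Johansson, Espinoza and Tran (Department Chair); then Achebe and Chaudhari (Professor).
Takahashi, Castillo, Johansson, Espinoza and Tran all have date the degree was conferred Nov 9, 1994, so the next rule applies.
Among Takahashi, Castillo, Johansson, Espinoza and Tran, an endowed-chair holder before not an endowed-chair holder: Takahashi, Castillo, Johansson and Espinoza (an endowed-chair holder) before Tran (not an endowed-chair holder).
Among Takahashi, Castillo, Johansson and Espinoza, by date of appointment to current position (later first): Takahashi (25 Sep 2014) before Castillo (28 Feb 2013) before Johansson (1 Apr 2005) before Espinoza (9 Mar 2004).
Achebe and Chaudhari both have date the degree was conferred Jul 26, 1995, so the next rule applies.
Achebe and Chaudhari are each not an endowed-chair holder, so the next rule applies.
Among Achebe and Chaudhari, by date of appointment to current position (later first): Achebe (9 Sep 2008) before Chaudhari (21 Sep 2005).
Order: Szabo, Takahashi, Castillo, Johansson, Espinoza, Tran, Achebe, Chaudhari.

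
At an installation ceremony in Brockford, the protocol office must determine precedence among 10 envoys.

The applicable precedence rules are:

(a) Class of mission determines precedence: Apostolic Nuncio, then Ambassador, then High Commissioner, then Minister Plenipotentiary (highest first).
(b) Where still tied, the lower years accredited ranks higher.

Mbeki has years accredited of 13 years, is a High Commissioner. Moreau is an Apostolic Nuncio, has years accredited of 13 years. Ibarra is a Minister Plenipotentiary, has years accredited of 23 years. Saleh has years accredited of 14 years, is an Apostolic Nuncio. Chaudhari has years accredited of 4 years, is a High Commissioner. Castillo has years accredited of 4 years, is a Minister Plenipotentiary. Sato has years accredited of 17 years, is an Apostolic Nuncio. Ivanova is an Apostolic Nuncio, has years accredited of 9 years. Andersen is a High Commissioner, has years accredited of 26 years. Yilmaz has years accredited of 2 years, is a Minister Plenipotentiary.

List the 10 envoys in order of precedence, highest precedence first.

Ivanova, Moreau, Saleh, Sato, Chaudhari, Mbeki, Andersen, Yilmaz, Castillo, Ibarra

By class of mission: Ivanova, Moreau, Saleh and Sato (Apostolic Nuncio); then Chaudhari, Mbeki and Andersen (High Commissioner); then Yilmaz, Castillo and Ibarra (Minister Plenipotentiary).
Among Ivanova, Moreau, Saleh and Sato, by years accredited (lower first): Ivanova (9 years) before Moreau (13 years) before Saleh (14 years) before Sato (17 years).
Among Chaudhari, Mbeki and Andersen, by years accredited (lower first): Chaudhari (4 years) before Mbeki (13 years) before Andersen (26 years).
Among Yilmaz, Castillo and Ibarra, by years accredited (lower first): Yilmaz (2 years) before Castillo (4 years) before Ibarra (23 years).
Full order: Ivanova, Moreau, Saleh, Sato, Chaudhari, Mbeki, Andersen, Yilmaz, Castillo, Ibarra.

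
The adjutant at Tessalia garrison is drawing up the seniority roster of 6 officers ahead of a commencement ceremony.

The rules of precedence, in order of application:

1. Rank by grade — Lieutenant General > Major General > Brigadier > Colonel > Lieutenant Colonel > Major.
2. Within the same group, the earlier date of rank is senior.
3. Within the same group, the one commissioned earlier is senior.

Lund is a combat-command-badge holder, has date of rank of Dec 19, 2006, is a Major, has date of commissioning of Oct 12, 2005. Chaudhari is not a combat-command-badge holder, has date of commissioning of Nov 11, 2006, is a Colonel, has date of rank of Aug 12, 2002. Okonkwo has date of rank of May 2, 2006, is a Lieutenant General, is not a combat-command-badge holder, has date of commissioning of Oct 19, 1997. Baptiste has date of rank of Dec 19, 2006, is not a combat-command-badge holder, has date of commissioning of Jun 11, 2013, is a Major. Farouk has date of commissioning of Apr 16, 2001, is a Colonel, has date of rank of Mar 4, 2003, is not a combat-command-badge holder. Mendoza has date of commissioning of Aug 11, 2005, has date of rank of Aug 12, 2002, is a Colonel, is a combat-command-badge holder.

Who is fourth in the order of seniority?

By grade: Okonkwo (Lieutenant General); then Mendoza, Chaudhari and Farouk (Colonel); then Lund and Baptiste (Major).
Among Mendoza, Chaudhari and Farouk, by date of rank (earlier first): Mendoza and Chaudhari (Aug 12, 2002) before Farouk (Mar 4, 2003).
Among Mendoza and Chaudhari, by date of commissioning (earlier first): Mendoza (Aug 11, 2005) before Chaudhari (Nov 11, 2006).
Lund and Baptiste both have date of rank Dec 19, 2006, so the next rule applies.
Among Lund and Baptiste, by date of commissioning (earlier first): Lund (Oct 12, 2005) before Baptiste (Jun 11, 2013).
Order: Okonkwo, Mendoza, Chaudhari, Farouk, Lund, Baptiste.

Farouk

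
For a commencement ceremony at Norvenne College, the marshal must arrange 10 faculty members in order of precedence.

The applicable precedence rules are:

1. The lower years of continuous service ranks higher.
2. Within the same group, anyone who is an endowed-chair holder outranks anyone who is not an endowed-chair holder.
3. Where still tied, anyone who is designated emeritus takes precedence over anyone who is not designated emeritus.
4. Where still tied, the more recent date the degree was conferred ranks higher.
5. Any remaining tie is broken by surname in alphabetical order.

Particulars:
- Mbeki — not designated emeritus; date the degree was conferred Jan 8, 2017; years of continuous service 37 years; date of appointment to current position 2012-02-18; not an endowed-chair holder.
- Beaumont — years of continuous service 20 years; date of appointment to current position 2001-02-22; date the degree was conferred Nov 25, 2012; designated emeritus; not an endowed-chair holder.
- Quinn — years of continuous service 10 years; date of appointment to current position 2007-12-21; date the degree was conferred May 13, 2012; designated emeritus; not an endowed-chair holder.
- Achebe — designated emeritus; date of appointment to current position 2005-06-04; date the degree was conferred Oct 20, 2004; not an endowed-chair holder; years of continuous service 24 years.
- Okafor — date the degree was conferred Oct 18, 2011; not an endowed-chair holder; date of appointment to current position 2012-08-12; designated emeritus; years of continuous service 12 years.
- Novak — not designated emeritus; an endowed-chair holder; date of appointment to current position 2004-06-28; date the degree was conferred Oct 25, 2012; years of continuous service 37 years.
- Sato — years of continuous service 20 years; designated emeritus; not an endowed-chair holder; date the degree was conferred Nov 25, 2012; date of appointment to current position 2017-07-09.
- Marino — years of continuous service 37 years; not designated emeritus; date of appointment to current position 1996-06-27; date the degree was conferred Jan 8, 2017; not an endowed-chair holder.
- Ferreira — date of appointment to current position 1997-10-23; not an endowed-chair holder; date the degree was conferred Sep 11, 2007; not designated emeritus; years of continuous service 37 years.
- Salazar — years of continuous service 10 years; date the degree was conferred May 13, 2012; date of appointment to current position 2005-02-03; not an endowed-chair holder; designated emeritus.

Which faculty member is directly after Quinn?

By years of continuous service (lower first): Quinn and Salazar (both 10 years); then Okafor (12 years); then Beaumont and Sato (both 20 years); then Achebe (24 years); then Novak, Marino, Mbeki and Ferreira (each 37 years).
Quinn and Salazar are each not an endowed-chair holder, so the next rule applies.
Quinn and Salazar are each designated emeritus, so the next rule applies.
Quinn and Salazar both have date the degree was conferred May 13, 2012, so the next rule applies.
Among Quinn and Salazar, alphabetically by surname: Quinn before Salazar.
Beaumont and Sato are each not an endowed-chair holder, so the next rule applies.
Beaumont and Sato are each designated emeritus, so the next rule applies.
Beaumont and Sato both have date the degree was conferred Nov 25, 2012, so the next rule applies.
Among Beaumont and Sato, alphabetically by surname: Beaumont before Sato.
Among Novak, Marino, Mbeki and Ferreira, an endowed-chair holder before not an endowed-chair holder: Novak (an endowed-chair holder) before Marino, Mbeki and Ferreira (not an endowed-chair holder).
Marino, Mbeki and Ferreira are each not designated emeritus, so the next rule applies.
Among Marino, Mbeki and Ferreira, by date the degree was conferred (later first): Marino and Mbeki (Jan 8, 2017) before Ferreira (Sep 11, 2007).
Among Marino and Mbeki, alphabetically by surname: Marino before Mbeki.
Order: Quinn, Salazar, Okafor, Beaumont, Sato, Achebe, Novak, Marino, Mbeki, Ferreira.

Salazar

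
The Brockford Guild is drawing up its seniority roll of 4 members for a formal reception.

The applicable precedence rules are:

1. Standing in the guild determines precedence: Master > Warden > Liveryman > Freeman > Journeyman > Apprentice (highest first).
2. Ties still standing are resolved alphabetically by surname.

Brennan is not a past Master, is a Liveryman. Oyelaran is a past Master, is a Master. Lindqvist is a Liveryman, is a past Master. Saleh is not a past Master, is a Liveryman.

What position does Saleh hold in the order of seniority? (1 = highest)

By standing in the guild: Oyelaran (Master); then Brennan, Lindqvist and Saleh (Liveryman).
Among Brennan, Lindqvist and Saleh, alphabetically by surname: Brennan before Lindqvist before Saleh.
Order: Oyelaran, Brennan, Lindqvist, Saleh. So position 4.

4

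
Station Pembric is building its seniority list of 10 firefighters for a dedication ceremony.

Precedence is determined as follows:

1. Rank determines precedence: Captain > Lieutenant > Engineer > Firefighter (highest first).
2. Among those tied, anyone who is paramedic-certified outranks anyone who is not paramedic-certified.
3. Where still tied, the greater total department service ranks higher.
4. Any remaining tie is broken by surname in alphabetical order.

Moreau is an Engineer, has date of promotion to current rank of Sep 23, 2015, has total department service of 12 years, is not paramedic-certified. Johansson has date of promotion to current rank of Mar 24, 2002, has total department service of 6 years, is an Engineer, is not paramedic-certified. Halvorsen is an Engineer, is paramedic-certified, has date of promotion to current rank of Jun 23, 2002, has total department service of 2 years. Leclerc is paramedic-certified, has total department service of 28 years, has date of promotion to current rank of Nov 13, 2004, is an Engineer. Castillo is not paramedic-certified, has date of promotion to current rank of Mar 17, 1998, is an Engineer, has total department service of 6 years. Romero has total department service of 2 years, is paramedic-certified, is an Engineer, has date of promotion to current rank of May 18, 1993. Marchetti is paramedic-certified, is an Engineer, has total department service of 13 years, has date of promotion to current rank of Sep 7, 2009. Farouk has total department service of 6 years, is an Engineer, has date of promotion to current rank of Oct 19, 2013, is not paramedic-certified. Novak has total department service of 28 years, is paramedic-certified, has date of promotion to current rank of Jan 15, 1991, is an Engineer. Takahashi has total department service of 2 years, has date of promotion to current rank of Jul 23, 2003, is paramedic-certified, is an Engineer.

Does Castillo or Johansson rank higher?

By rank: Leclerc, Novak, Marchetti, Halvorsen, Romero, Takahashi, Moreau, Castillo, Farouk and Johansson (Engineer).
Among Leclerc, Novak, Marchetti, Halvorsen, Romero, Takahashi, Moreau, Castillo, Farouk and Johansson, paramedic-certified before not paramedic-certified: Leclerc, Novak, Marchetti, Halvorsen, Romero and Takahashi (paramedic-certified) before Moreau, Castillo, Farouk and Johansson (not paramedic-certified).
Among Leclerc, Novak, Marchetti, Halvorsen, Romero and Takahashi, by total department service (higher first): Leclerc and Novak (28 years) before Marchetti (13 years) before Halvorsen, Romero and Takahashi (2 years).
Among Leclerc and Novak, alphabetically by surname: Leclerc before Novak.
Among Halvorsen, Romero and Takahashi, alphabetically by surname: Halvorsen before Romero before Takahashi.
Among Moreau, Castillo, Farouk and Johansson, by total department service (higher first): Moreau (12 years) before Castillo, Farouk and Johansson (6 years).
Among Castillo, Farouk and Johansson, alphabetically by surname: Castillo before Farouk before Johansson.
So Castillo takes precedence.

Castillo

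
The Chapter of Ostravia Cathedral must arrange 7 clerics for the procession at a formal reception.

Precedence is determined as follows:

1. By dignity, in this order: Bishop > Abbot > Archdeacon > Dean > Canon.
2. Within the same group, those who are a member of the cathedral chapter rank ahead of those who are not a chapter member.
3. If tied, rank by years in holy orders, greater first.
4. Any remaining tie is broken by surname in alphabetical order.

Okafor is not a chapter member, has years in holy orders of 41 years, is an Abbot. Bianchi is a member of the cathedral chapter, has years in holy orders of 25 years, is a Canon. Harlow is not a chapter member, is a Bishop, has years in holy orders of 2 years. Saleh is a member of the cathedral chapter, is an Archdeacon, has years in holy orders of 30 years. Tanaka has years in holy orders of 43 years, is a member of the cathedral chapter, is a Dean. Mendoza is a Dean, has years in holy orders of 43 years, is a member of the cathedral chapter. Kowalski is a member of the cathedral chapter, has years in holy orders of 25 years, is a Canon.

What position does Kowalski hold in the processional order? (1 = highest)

7

By dignity: Harlow (Bishop); then Okafor (Abbot); then Saleh (Archdeacon); then Mendoza and Tanaka (Dean); then Bianchi and Kowalski (Canon).
Mendoza and Tanaka are each a member of the cathedral chapter, so the next rule applies.
Mendoza and Tanaka both have years in holy orders 43 years, so the next rule applies.
Among Mendoza and Tanaka, alphabetically by surname: Mendoza before Tanaka.
Bianchi and Kowalski are each a member of the cathedral chapter, so the next rule applies.
Bianchi and Kowalski both have years in holy orders 25 years, so the next rule applies.
Among Bianchi and Kowalski, alphabetically by surname: Bianchi before Kowalski.
Order: Harlow, Okafor, Saleh, Mendoza, Tanaka, Bianchi, Kowalski. So position 7.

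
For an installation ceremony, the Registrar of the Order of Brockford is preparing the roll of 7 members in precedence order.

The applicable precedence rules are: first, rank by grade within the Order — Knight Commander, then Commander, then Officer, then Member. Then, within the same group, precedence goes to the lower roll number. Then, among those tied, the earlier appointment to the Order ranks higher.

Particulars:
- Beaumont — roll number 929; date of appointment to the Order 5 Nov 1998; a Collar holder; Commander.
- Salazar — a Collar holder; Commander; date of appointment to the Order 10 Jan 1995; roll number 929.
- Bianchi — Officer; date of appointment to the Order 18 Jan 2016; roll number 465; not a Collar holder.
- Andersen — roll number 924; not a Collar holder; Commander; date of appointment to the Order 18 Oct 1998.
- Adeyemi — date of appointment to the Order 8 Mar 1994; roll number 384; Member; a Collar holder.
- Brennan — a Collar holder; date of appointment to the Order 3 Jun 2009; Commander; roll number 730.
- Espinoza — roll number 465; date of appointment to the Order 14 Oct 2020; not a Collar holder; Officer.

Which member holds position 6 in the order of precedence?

By grade within the Order: Brennan, Andersen, Salazar and Beaumont (Commander); then Bianchi and Espinoza (Officer); then Adeyemi (Member).
Among Brennan, Andersen, Salazar and Beaumont, by roll number (lower first): Brennan (730) before Andersen (924) before Salazar and Beaumont (929).
Among Salazar and Beaumont, by date of appointment to the Order (earlier first): Salazar (10 Jan 1995) before Beaumont (5 Nov 1998).
Bianchi and Espinoza both have roll number 465, so the next rule applies.
Among Bianchi and Espinoza, by date of appointment to the Order (earlier first): Bianchi (18 Jan 2016) before Espinoza (14 Oct 2020).
Order: Brennan, Andersen, Salazar, Beaumont, Bianchi, Espinoza, Adeyemi.

Espinoza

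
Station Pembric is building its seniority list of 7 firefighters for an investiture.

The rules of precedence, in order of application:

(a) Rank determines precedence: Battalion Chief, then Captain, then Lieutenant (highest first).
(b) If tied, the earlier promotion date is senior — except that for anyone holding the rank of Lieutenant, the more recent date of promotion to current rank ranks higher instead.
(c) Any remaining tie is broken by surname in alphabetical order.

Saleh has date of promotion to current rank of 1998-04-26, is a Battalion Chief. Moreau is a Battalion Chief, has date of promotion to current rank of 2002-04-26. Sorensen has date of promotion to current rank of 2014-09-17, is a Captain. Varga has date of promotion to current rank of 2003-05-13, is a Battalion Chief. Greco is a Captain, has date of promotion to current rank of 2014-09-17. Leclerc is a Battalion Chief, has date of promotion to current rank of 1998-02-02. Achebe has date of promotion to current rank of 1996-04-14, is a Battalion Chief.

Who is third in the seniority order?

By rank: Achebe, Leclerc, Saleh, Moreau and Varga (Battalion Chief); then Greco and Sorensen (Captain).
Among Achebe, Leclerc, Saleh, Moreau and Varga, by date of promotion to current rank (earlier first): Achebe (1996-04-14) before Leclerc (1998-02-02) before Saleh (1998-04-26) before Moreau (2002-04-26) before Varga (2003-05-13).
Greco and Sorensen both have date of promotion to current rank 2014-09-17, so the next rule applies.
Among Greco and Sorensen, alphabetically by surname: Greco before Sorensen.
Order: Achebe, Leclerc, Saleh, Moreau, Varga, Greco, Sorensen.

Saleh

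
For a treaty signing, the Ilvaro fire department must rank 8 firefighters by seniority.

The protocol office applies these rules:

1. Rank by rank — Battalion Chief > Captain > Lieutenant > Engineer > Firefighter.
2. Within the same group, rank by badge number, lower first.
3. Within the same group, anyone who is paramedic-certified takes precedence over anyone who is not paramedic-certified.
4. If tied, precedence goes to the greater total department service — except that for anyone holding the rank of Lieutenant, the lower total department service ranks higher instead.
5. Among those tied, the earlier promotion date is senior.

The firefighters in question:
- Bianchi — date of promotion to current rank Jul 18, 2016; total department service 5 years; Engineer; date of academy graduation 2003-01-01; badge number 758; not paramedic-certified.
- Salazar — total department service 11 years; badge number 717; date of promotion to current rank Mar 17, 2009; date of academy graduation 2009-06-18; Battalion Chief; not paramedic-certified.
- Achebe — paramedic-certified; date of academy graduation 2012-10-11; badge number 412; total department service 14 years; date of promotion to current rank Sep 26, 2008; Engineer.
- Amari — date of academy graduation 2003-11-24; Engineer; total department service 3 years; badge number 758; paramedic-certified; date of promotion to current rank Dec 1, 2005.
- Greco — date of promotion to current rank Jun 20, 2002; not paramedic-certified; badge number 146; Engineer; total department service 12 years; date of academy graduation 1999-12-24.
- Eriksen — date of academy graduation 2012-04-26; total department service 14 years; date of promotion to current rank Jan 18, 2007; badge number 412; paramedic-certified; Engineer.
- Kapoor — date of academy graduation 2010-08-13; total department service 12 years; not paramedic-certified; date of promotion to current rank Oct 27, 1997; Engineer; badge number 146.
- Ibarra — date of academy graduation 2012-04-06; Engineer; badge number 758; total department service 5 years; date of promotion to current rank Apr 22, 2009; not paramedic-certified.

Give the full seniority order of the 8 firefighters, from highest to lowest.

Salazar, Kapoor, Greco, Eriksen, Achebe, Amari, Ibarra, Bianchi

By rank: Salazar (Battalion Chief); then Kapoor, Greco, Eriksen, Achebe, Amari, Ibarra and Bianchi (Engineer).
Among Kapoor, Greco, Eriksen, Achebe, Amari, Ibarra and Bianchi, by badge number (lower first): Kapoor and Greco (146) before Eriksen and Achebe (412) before Amari, Ibarra and Bianchi (758).
Kapoor and Greco are each not paramedic-certified, so the next rule applies.
Kapoor and Greco both have total department service 12 years, so the next rule applies.
Among Kapoor and Greco, by date of promotion to current rank (earlier first): Kapoor (Oct 27, 1997) before Greco (Jun 20, 2002).
Eriksen and Achebe are each paramedic-certified, so the next rule applies.
Eriksen and Achebe both have total department service 14 years, so the next rule applies.
Among Eriksen and Achebe, by date of promotion to current rank (earlier first): Eriksen (Jan 18, 2007) before Achebe (Sep 26, 2008).
Among Amari, Ibarra and Bianchi, paramedic-certified before not paramedic-certified: Amari (paramedic-certified) before Ibarra and Bianchi (not paramedic-certified).
Ibarra and Bianchi both have total department service 5 years, so the next rule applies.
Among Ibarra and Bianchi, by date of promotion to current rank (earlier first): Ibarra (Apr 22, 2009) before Bianchi (Jul 18, 2016).
Full order: Salazar, Kapoor, Greco, Eriksen, Achebe, Amari, Ibarra, Bianchi.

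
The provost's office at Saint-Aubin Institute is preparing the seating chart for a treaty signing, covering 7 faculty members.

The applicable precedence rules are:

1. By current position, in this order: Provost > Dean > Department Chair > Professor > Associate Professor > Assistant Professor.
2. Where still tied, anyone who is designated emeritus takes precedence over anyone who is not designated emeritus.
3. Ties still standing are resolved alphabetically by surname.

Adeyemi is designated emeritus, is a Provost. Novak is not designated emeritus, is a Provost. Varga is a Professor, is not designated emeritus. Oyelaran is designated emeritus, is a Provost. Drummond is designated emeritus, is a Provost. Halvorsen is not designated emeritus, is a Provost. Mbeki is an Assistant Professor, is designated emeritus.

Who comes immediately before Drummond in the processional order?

By current position: Adeyemi, Drummond, Oyelaran, Halvorsen and Novak (Provost); then Varga (Professor); then Mbeki (Assistant Professor).
Among Adeyemi, Drummond, Oyelaran, Halvorsen and Novak, designated emeritus before not designated emeritus: Adeyemi, Drummond and Oyelaran (designated emeritus) before Halvorsen and Novak (not designated emeritus).
Among Adeyemi, Drummond and Oyelaran, alphabetically by surname: Adeyemi before Drummond before Oyelaran.
Among Halvorsen and Novak, alphabetically by surname: Halvorsen before Novak.
Order: Adeyemi, Drummond, Oyelaran, Halvorsen, Novak, Varga, Mbeki.

Adeyemi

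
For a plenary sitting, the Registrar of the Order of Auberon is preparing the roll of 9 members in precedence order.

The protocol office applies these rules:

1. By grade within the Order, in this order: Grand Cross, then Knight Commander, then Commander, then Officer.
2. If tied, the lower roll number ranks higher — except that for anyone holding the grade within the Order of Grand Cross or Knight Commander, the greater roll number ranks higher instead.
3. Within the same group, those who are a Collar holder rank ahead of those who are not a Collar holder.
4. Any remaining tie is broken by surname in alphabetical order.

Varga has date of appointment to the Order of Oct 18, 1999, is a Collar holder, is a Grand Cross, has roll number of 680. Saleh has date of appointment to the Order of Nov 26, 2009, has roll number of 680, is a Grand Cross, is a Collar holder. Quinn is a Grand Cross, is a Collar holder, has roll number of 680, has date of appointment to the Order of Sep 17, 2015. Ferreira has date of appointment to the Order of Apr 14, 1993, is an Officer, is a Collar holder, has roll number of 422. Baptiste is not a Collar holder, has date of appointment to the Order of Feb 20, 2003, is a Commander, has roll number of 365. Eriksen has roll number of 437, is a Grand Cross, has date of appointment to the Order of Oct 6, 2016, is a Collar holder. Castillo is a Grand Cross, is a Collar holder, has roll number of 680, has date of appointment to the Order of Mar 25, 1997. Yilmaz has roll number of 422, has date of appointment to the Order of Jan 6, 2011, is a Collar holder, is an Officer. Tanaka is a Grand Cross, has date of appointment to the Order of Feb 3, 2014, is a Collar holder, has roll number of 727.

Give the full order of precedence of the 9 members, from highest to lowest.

By grade within the Order: Tanaka, Castillo, Quinn, Saleh, Varga and Eriksen (Grand Cross); then Baptiste (Commander); then Ferreira and Yilmaz (Officer).
Among Tanaka, Castillo, Quinn, Saleh, Varga and Eriksen, by roll number (higher first) (reversed rule for this group): Tanaka (727) before Castillo, Quinn, Saleh and Varga (680) before Eriksen (437).
Castillo, Quinn, Saleh and Varga are each a Collar holder, so the next rule applies.
Among Castillo, Quinn, Saleh and Varga, alphabetically by surname: Castillo before Quinn before Saleh before Varga.
Ferreira and Yilmaz both have roll number 422, so the next rule applies.
Ferreira and Yilmaz are each a Collar holder, so the next rule applies.
Among Ferreira and Yilmaz, alphabetically by surname: Ferreira before Yilmaz.
Full order: Tanaka, Castillo, Quinn, Saleh, Varga, Eriksen, Baptiste, Ferreira, Yilmaz.

Tanaka, Castillo, Quinn, Saleh, Varga, Eriksen, Baptiste, Ferreira, Yilmaz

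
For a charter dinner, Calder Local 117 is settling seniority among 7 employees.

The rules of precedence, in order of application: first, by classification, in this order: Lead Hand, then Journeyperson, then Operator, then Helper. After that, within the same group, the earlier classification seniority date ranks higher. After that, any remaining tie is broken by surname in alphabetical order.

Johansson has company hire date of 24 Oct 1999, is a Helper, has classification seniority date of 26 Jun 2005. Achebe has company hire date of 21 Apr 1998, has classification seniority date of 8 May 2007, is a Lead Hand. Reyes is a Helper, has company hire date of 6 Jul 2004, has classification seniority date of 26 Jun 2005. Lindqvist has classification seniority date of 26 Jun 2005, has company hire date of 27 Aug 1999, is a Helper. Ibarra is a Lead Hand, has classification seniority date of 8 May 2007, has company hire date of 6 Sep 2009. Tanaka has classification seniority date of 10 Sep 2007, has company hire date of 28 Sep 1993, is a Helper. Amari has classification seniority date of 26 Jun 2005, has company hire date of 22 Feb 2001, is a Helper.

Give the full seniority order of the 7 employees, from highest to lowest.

By classification: Achebe and Ibarra (Lead Hand); then Amari, Johansson, Lindqvist, Reyes and Tanaka (Helper).
Achebe and Ibarra both have classification seniority date 8 May 2007, so the next rule applies.
Among Achebe and Ibarra, alphabetically by surname: Achebe before Ibarra.
Among Amari, Johansson, Lindqvist, Reyes and Tanaka, by classification seniority date (earlier first): Amari, Johansson, Lindqvist and Reyes (26 Jun 2005) before Tanaka (10 Sep 2007).
Among Amari, Johansson, Lindqvist and Reyes, alphabetically by surname: Amari before Johansson before Lindqvist before Reyes.
Full order: Achebe, Ibarra, Amari, Johansson, Lindqvist, Reyes, Tanaka.

Achebe, Ibarra, Amari, Johansson, Lindqvist, Reyes, Tanaka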